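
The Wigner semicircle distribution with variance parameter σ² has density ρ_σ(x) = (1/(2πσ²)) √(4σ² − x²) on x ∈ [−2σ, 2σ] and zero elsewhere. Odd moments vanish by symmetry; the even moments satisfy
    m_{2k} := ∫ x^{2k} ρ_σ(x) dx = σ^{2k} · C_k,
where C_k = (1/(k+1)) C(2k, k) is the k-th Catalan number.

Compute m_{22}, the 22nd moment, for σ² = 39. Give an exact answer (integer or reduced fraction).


By the scaled semicircle moment identity, m_{2k} = σ^{2k} · C_k with k = 11.
C_11 = (1/(k+1)) · C(2k, k) = (1/12) · C(22, 11) = (1/12) · 705432 = 58786.
σ^{2k} = (σ²)^k = (39)^11 = 317475837322472439.

Therefore m_{22} = σ^{22} · C_11 = 317475837322472439 · 58786 = 18663134572838864799054.


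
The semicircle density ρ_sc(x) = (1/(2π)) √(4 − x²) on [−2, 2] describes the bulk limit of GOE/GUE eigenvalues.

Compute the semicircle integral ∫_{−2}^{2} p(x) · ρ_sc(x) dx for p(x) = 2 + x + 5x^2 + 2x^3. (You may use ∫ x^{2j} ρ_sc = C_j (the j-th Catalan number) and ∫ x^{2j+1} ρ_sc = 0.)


Write p(x) = Σ a_i x^i, split into monomials and integrate each against ρ_sc separately.
Using ∫ x^{2j} ρ_sc = C_j = (1/(j+1)) C(2j, j) (Catalan numbers) and ∫ x^{2j+1} ρ_sc = 0 (odd monomials vanish by symmetry):
  i = 0 (even): a_0 · C_{0} = 2 · 1 = 2
  i = 1 (odd): ∫ x^1 ρ_sc = 0 (vanishes)
  i = 2 (even): a_2 · C_{1} = 5 · 1 = 5
  i = 3 (odd): ∫ x^3 ρ_sc = 0 (vanishes)

Summing the contributions: ∫_{−2}^{2} p(x) ρ_sc(x) dx = 2 + 5 = 7.


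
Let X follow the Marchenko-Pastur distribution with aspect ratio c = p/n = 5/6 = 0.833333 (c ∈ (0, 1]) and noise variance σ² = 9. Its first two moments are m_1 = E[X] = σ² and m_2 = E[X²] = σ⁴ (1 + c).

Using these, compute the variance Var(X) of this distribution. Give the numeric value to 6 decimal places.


m_1 = E[X] = σ² = 9, so m_1² = 81.
m_2 = E[X²] = σ⁴ (1 + c) = 81 · (1 + 0.833333) = 81 · 1.833333 = 148.500000.
(Note m_2 − m_1² simplifies to c · σ⁴ = 0.833333 · 81.)

Var(X) = m_2 − m_1² = 148.500000 − 81 = 67.500000.


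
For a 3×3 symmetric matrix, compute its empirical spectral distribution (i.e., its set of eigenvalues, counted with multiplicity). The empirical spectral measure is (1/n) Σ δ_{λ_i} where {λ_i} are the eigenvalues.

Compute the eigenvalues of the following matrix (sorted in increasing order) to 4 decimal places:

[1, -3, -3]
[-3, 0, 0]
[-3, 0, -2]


Since M is real symmetric, all three eigenvalues are real; they are the roots of det(λI − M) = λ³ − (tr M) λ² + s λ − det M, where s is the sum of the principal 2×2 minors.
tr M = 1 + 0 + (-2) = -1.
s = (1·0 − (-3)²) + (1·(-2) − (-3)²) + (0·(-2) − 0²) = -9 + (-11) + 0 = -20.
det M (expand along row 1) = 1·0 − (-3)·6 + (-3)·0 = 18.
Characteristic polynomial: λ³ + λ² − 20λ − 18 = 0.
Substitute λ = y + (tr M)/3 = y − 0.333333 to remove the quadratic term: y³ + p·y + q = 0 with p = s − (tr M)²/3 = -20.333333 and q = −2(tr M)³/27 + (tr M)·s/3 − det M = -11.259259.
Three real roots ⇒ use the trigonometric (Viète) form: r = 2√(−p/3) = 5.206833, φ = arccos(3q/(p·r)) = arccos(0.319043) = 1.246077 rad.
y_k = r·cos(φ/3 − 2πk/3) for k = 0, 1, 2 gives y = 4.764104, -0.562486, -4.201617.
λ_k = y_k − 0.333333 gives λ = 4.4308, -0.8958, -4.5350 (check: the sum is -1.0000 = tr M).

Eigenvalues sorted in increasing order: [-4.5350, -0.8958, 4.4308].


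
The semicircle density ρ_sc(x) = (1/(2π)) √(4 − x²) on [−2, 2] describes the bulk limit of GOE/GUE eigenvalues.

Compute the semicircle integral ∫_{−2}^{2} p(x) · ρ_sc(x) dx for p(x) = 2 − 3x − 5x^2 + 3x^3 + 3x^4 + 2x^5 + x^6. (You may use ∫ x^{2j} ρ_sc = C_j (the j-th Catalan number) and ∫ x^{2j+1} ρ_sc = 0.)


Write p(x) = Σ a_i x^i, split into monomials and integrate each against ρ_sc separately.
Using ∫ x^{2j} ρ_sc = C_j = (1/(j+1)) C(2j, j) (Catalan numbers) and ∫ x^{2j+1} ρ_sc = 0 (odd monomials vanish by symmetry):
  i = 0 (even): a_0 · C_{0} = 2 · 1 = 2
  i = 1 (odd): ∫ x^1 ρ_sc = 0 (vanishes)
  i = 2 (even): a_2 · C_{1} = -5 · 1 = -5
  i = 3 (odd): ∫ x^3 ρ_sc = 0 (vanishes)
  i = 4 (even): a_4 · C_{2} = 3 · 2 = 6
  i = 5 (odd): ∫ x^5 ρ_sc = 0 (vanishes)
  i = 6 (even): a_6 · C_{3} = 1 · 5 = 5

Summing the contributions: ∫_{−2}^{2} p(x) ρ_sc(x) dx = 2 + (-5) + 6 + 5 = 8.


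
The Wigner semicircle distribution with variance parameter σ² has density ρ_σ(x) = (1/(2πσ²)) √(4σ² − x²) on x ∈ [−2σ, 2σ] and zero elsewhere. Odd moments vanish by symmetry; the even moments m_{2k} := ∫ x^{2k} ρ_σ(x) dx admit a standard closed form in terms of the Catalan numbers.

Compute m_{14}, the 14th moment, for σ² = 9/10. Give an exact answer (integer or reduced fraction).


By the scaled semicircle moment identity, m_{2k} = σ^{2k} · C_k with k = 7.
C_7 = (1/(k+1)) · C(2k, k) = (1/8) · C(14, 7) = (1/8) · 3432 = 429.
σ^{2k} = (σ²)^k = (9/10)^7 = 4782969/10000000.

Therefore m_{14} = σ^{14} · C_7 = (4782969/10000000) · 429 = 2051893701/10000000.


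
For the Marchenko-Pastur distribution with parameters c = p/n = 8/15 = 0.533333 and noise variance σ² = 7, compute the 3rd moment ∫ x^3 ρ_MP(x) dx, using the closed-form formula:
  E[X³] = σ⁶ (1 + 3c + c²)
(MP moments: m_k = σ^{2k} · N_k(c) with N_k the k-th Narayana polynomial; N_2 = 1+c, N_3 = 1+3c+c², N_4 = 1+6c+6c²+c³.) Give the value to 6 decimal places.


E[X³] = σ⁶ (1 + 3c + c²) (third MP moment). With σ² = 7 (so σ⁶ = 343) and c = 8/15 = 0.533333: E[X³] = 343 · (1 + 3·0.533333 + (0.533333)²) = 343 · 2.884444.

So E[X^3] = 989.364444.


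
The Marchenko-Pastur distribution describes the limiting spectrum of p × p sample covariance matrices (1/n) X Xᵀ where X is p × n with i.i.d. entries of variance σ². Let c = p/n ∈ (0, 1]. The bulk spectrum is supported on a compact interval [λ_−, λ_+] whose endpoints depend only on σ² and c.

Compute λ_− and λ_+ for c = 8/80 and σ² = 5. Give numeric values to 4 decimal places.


c = 8/80 = 0.100000; √c = 0.316228.
λ_− = σ² (1 − √c)² = 5 · (1 − 0.316228)² = 5 · (0.683772)² = 2.337722.
λ_+ = σ² (1 + √c)² = 5 · (1 + 0.316228)² = 5 · (1.316228)² = 8.662278.

Rounded to 4 decimal places: λ_− ≈ 2.3377, λ_+ ≈ 8.6623.


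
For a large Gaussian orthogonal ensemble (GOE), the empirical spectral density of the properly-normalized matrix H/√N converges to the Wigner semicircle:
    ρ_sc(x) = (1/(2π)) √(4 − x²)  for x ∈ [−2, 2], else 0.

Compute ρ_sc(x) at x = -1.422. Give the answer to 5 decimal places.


ρ_sc(x) = (1/(2π)) √(4 − x²). With x = -1.422:
  4 − x² = 4 − (-1.422)² = 4 − 2.022084 = 1.977916.
  √(4 − x²) = 1.406384.
  1/(2π) = 0.159155.
  ρ_sc(-1.422) = 0.159155 · 1.406384 = 0.223833.

Rounded to 5 decimal places: ρ_sc(-1.422) ≈ 0.22383.


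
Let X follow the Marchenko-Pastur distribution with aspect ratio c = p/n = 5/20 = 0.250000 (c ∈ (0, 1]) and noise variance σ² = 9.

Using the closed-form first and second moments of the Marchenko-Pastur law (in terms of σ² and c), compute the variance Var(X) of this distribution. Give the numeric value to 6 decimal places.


Recall the MP moments m_1 = E[X] = σ² and m_2 = E[X²] = σ⁴ (1 + c).
m_1 = E[X] = σ² = 9, so m_1² = 81.
m_2 = E[X²] = σ⁴ (1 + c) = 81 · (1 + 0.250000) = 81 · 1.250000 = 101.250000.
(Note m_2 − m_1² simplifies to c · σ⁴ = 0.250000 · 81.)

Var(X) = m_2 − m_1² = 101.250000 − 81 = 20.250000.


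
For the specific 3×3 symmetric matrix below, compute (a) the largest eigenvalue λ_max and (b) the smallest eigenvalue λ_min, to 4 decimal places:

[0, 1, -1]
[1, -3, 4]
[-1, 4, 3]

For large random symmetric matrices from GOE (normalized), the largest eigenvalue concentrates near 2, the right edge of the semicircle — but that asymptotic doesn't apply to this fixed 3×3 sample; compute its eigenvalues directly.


Since M is real symmetric, all three eigenvalues are real; they are the roots of det(λI − M) = λ³ − (tr M) λ² + s λ − det M, where s is the sum of the principal 2×2 minors.
tr M = 0 + (-3) + 3 = 0.
s = (0·(-3) − 1²) + (0·3 − (-1)²) + ((-3)·3 − 4²) = -1 + (-1) + (-25) = -27.
det M (expand along row 1) = 0·(-25) − 1·7 + (-1)·1 = -8.
Characteristic polynomial: λ³ − 27λ + 8 = 0.
Substitute λ = y + (tr M)/3 = y + 0.000000 to remove the quadratic term: y³ + p·y + q = 0 with p = s − (tr M)²/3 = -27.000000 and q = −2(tr M)³/27 + (tr M)·s/3 − det M = 8.000000.
Three real roots ⇒ use the trigonometric (Viète) form: r = 2√(−p/3) = 6.000000, φ = arccos(3q/(p·r)) = arccos(-0.148148) = 1.719492 rad.
y_k = r·cos(φ/3 − 2πk/3) for k = 0, 1, 2 gives y = 5.041136, 0.297269, -5.338406.
λ_k = y_k + 0.000000 gives λ = 5.0411, 0.2973, -5.3384 (check: the sum is 0.0000 = tr M).

Hence λ_max = 5.0411 and λ_min = -5.3384.


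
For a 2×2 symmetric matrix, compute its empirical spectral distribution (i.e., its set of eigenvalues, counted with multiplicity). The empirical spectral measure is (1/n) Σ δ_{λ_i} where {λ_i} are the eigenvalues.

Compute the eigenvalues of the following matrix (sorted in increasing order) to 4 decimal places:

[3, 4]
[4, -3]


Since M is real symmetric, both eigenvalues are real; they are the roots of det(λI − M) = λ² − (tr M) λ + det M.
tr M = 3 + (-3) = 0.
det M = 3·(-3) − 4² = -9 − 16 = -25.
Characteristic polynomial: λ² − 25 = 0.
Discriminant Δ = (tr M)² − 4·det M = 0 − (-100) = 100; √Δ = 10.000000.
λ = (tr M ± √Δ)/2 = (0 ± 10.000000)/2, giving (tr M − √Δ)/2 = -5.0000 and (tr M + √Δ)/2 = 5.0000.

Eigenvalues sorted in increasing order: [-5.0000, 5.0000].


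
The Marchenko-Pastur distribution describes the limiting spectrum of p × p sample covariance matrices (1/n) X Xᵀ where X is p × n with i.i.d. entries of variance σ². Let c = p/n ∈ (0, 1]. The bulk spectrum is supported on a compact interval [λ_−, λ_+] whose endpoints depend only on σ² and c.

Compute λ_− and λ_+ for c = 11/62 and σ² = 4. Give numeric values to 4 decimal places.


c = 11/62 = 0.177419; √c = 0.421212.
λ_− = σ² (1 − √c)² = 4 · (1 − 0.421212)² = 4 · (0.578788)² = 1.339983.
λ_+ = σ² (1 + √c)² = 4 · (1 + 0.421212)² = 4 · (1.421212)² = 8.079372.

Rounded to 4 decimal places: λ_− ≈ 1.3400, λ_+ ≈ 8.0794.


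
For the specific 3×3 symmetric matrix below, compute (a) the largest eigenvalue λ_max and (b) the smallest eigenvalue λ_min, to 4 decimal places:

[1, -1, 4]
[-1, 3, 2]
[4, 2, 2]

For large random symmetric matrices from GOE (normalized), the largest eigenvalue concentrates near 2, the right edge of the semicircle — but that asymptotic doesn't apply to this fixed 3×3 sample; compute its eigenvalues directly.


Since M is real symmetric, all three eigenvalues are real; they are the roots of det(λI − M) = λ³ − (tr M) λ² + s λ − det M, where s is the sum of the principal 2×2 minors.
tr M = 1 + 3 + 2 = 6.
s = (1·3 − (-1)²) + (1·2 − 4²) + (3·2 − 2²) = 2 + (-14) + 2 = -10.
det M (expand along row 1) = 1·2 − (-1)·(-10) + 4·(-14) = -64.
Characteristic polynomial: λ³ − 6λ² − 10λ + 64 = 0.
Substitute λ = y + (tr M)/3 = y + 2.000000 to remove the quadratic term: y³ + p·y + q = 0 with p = s − (tr M)²/3 = -22.000000 and q = −2(tr M)³/27 + (tr M)·s/3 − det M = 28.000000.
Three real roots ⇒ use the trigonometric (Viète) form: r = 2√(−p/3) = 5.416026, φ = arccos(3q/(p·r)) = arccos(-0.704979) = 2.353189 rad.
y_k = r·cos(φ/3 − 2πk/3) for k = 0, 1, 2 gives y = 3.833543, 1.396529, -5.230072.
λ_k = y_k + 2.000000 gives λ = 5.8335, 3.3965, -3.2301 (check: the sum is 6.0000 = tr M).

Hence λ_max = 5.8335 and λ_min = -3.2301.


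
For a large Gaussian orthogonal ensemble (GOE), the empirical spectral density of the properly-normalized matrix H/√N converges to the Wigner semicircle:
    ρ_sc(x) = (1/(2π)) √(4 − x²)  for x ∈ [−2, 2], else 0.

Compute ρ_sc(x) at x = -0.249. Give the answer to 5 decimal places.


ρ_sc(x) = (1/(2π)) √(4 − x²). With x = -0.249:
  4 − x² = 4 − (-0.249)² = 4 − 0.062001 = 3.937999.
  √(4 − x²) = 1.984439.
  1/(2π) = 0.159155.
  ρ_sc(-0.249) = 0.159155 · 1.984439 = 0.315833.

Rounded to 5 decimal places: ρ_sc(-0.249) ≈ 0.31583.


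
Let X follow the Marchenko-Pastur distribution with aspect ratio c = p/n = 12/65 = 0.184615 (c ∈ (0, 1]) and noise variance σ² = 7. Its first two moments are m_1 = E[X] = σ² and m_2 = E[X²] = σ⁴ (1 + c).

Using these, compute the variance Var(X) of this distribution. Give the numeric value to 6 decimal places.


m_1 = E[X] = σ² = 7, so m_1² = 49.
m_2 = E[X²] = σ⁴ (1 + c) = 49 · (1 + 0.184615) = 49 · 1.184615 = 58.046154.
(Note m_2 − m_1² simplifies to c · σ⁴ = 0.184615 · 49.)

Var(X) = m_2 − m_1² = 58.046154 − 49 = 9.046154.


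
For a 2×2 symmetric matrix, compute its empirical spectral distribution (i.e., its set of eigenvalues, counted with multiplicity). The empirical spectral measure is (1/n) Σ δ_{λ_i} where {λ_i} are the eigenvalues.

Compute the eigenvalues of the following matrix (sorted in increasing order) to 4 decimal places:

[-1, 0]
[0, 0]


Since M is real symmetric, both eigenvalues are real; they are the roots of det(λI − M) = λ² − (tr M) λ + det M.
tr M = -1 + 0 = -1.
det M = (-1)·0 − 0² = 0 − 0 = 0.
Characteristic polynomial: λ² + λ = 0.
Discriminant Δ = (tr M)² − 4·det M = 1 − 0 = 1; √Δ = 1.000000.
λ = (tr M ± √Δ)/2 = (-1 ± 1.000000)/2, giving (tr M − √Δ)/2 = -1.0000 and (tr M + √Δ)/2 = 0.0000.

Eigenvalues sorted in increasing order: [-1.0000, 0.0000].


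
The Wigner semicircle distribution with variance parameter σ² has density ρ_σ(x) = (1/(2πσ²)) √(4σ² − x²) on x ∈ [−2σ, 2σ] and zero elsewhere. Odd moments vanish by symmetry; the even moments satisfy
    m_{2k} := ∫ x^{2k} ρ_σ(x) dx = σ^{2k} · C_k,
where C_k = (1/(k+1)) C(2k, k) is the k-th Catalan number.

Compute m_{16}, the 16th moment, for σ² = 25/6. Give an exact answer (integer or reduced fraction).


By the scaled semicircle moment identity, m_{2k} = σ^{2k} · C_k with k = 8.
C_8 = (1/(k+1)) · C(2k, k) = (1/9) · C(16, 8) = (1/9) · 12870 = 1430.
σ^{2k} = (σ²)^k = (25/6)^8 = 152587890625/1679616.

Therefore m_{16} = σ^{16} · C_8 = (152587890625/1679616) · 1430 = 109100341796875/839808.


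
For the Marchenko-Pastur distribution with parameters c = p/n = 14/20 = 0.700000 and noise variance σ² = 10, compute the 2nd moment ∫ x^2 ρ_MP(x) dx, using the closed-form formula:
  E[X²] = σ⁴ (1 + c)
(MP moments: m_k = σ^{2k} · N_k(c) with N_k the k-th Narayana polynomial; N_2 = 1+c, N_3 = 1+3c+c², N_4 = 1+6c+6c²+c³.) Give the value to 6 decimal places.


E[X²] = σ⁴ (1 + c) (second MP moment). With σ² = 10 (so σ⁴ = 100) and c = 14/20 = 0.700000: E[X²] = 100 · (1 + 0.700000) = 100 · 1.700000.

So E[X^2] = 170.000000.


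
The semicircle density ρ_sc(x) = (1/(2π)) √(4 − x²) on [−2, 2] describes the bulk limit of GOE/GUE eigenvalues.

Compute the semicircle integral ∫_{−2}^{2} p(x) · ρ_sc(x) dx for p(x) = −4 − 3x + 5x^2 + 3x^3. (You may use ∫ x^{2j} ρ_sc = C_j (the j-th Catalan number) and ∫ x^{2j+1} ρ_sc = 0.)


Write p(x) = Σ a_i x^i, split into monomials and integrate each against ρ_sc separately.
Using ∫ x^{2j} ρ_sc = C_j = (1/(j+1)) C(2j, j) (Catalan numbers) and ∫ x^{2j+1} ρ_sc = 0 (odd monomials vanish by symmetry):
  i = 0 (even): a_0 · C_{0} = -4 · 1 = -4
  i = 1 (odd): ∫ x^1 ρ_sc = 0 (vanishes)
  i = 2 (even): a_2 · C_{1} = 5 · 1 = 5
  i = 3 (odd): ∫ x^3 ρ_sc = 0 (vanishes)

Summing the contributions: ∫_{−2}^{2} p(x) ρ_sc(x) dx = (-4) + 5 = 1.


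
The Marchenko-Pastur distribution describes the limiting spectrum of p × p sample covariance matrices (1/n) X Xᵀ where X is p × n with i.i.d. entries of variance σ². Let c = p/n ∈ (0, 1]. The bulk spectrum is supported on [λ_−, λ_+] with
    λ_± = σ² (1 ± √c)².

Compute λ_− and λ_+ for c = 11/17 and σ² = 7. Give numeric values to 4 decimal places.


c = 11/17 = 0.647059; √c = 0.804400.
λ_− = σ² (1 − √c)² = 7 · (1 − 0.804400)² = 7 · (0.195600)² = 0.267816.
λ_+ = σ² (1 + √c)² = 7 · (1 + 0.804400)² = 7 · (1.804400)² = 22.791007.

Rounded to 4 decimal places: λ_− ≈ 0.2678, λ_+ ≈ 22.7910.


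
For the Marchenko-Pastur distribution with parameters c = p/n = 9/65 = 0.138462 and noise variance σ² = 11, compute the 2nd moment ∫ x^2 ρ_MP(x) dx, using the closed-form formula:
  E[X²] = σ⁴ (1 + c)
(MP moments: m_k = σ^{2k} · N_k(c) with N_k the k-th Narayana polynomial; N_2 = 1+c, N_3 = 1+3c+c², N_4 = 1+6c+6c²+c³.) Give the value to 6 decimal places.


E[X²] = σ⁴ (1 + c) (second MP moment). With σ² = 11 (so σ⁴ = 121) and c = 9/65 = 0.138462: E[X²] = 121 · (1 + 0.138462) = 121 · 1.138462.

So E[X^2] = 137.753846.


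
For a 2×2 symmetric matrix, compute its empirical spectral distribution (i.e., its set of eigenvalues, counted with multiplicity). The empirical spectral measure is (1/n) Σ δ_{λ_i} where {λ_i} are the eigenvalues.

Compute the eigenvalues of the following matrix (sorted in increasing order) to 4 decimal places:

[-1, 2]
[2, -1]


Since M is real symmetric, both eigenvalues are real; they are the roots of det(λI − M) = λ² − (tr M) λ + det M.
tr M = -1 + (-1) = -2.
det M = (-1)·(-1) − 2² = 1 − 4 = -3.
Characteristic polynomial: λ² + 2λ − 3 = 0.
Discriminant Δ = (tr M)² − 4·det M = 4 − (-12) = 16; √Δ = 4.000000.
λ = (tr M ± √Δ)/2 = (-2 ± 4.000000)/2, giving (tr M − √Δ)/2 = -3.0000 and (tr M + √Δ)/2 = 1.0000.

Eigenvalues sorted in increasing order: [-3.0000, 1.0000].


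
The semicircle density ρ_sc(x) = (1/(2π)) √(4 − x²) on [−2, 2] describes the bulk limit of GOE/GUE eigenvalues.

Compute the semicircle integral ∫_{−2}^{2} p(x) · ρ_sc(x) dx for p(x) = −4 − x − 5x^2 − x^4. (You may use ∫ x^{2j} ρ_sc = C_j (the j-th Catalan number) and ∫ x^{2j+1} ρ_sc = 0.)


Write p(x) = Σ a_i x^i, split into monomials and integrate each against ρ_sc separately.
Using ∫ x^{2j} ρ_sc = C_j = (1/(j+1)) C(2j, j) (Catalan numbers) and ∫ x^{2j+1} ρ_sc = 0 (odd monomials vanish by symmetry):
  i = 0 (even): a_0 · C_{0} = -4 · 1 = -4
  i = 1 (odd): ∫ x^1 ρ_sc = 0 (vanishes)
  i = 2 (even): a_2 · C_{1} = -5 · 1 = -5
  i = 4 (even): a_4 · C_{2} = -1 · 2 = -2

Summing the contributions: ∫_{−2}^{2} p(x) ρ_sc(x) dx = (-4) + (-5) + (-2) = -11.


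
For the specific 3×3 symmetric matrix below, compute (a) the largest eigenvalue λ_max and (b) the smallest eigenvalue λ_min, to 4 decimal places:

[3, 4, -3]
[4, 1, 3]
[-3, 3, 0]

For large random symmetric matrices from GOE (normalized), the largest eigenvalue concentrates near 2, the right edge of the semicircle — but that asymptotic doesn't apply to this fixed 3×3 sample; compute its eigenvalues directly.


Since M is real symmetric, all three eigenvalues are real; they are the roots of det(λI − M) = λ³ − (tr M) λ² + s λ − det M, where s is the sum of the principal 2×2 minors.
tr M = 3 + 1 + 0 = 4.
s = (3·1 − 4²) + (3·0 − (-3)²) + (1·0 − 3²) = -13 + (-9) + (-9) = -31.
det M (expand along row 1) = 3·(-9) − 4·9 + (-3)·15 = -108.
Characteristic polynomial: λ³ − 4λ² − 31λ + 108 = 0.
Substitute λ = y + (tr M)/3 = y + 1.333333 to remove the quadratic term: y³ + p·y + q = 0 with p = s − (tr M)²/3 = -36.333333 and q = −2(tr M)³/27 + (tr M)·s/3 − det M = 61.925926.
Three real roots ⇒ use the trigonometric (Viète) form: r = 2√(−p/3) = 6.960204, φ = arccos(3q/(p·r)) = arccos(-0.734626) = 2.395912 rad.
y_k = r·cos(φ/3 − 2πk/3) for k = 0, 1, 2 gives y = 4.856020, 1.890281, -6.746301.
λ_k = y_k + 1.333333 gives λ = 6.1894, 3.2236, -5.4130 (check: the sum is 4.0000 = tr M).

Hence λ_max = 6.1894 and λ_min = -5.4130.


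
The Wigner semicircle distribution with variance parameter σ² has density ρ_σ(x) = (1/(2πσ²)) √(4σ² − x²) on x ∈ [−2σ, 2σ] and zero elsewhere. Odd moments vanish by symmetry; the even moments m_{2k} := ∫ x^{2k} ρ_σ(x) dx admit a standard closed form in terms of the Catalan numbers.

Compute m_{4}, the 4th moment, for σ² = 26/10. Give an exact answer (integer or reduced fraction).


By the scaled semicircle moment identity, m_{2k} = σ^{2k} · C_k with k = 2.
C_2 = (1/(k+1)) · C(2k, k) = (1/3) · C(4, 2) = (1/3) · 6 = 2.
σ^{2k} = (σ²)^k = (26/10)^2 = 169/25.

Therefore m_{4} = σ^{4} · C_2 = (169/25) · 2 = 338/25.


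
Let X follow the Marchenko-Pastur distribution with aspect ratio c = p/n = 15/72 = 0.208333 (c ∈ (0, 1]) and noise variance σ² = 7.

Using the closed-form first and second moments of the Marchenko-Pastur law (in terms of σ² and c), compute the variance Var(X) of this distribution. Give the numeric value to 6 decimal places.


Recall the MP moments m_1 = E[X] = σ² and m_2 = E[X²] = σ⁴ (1 + c).
m_1 = E[X] = σ² = 7, so m_1² = 49.
m_2 = E[X²] = σ⁴ (1 + c) = 49 · (1 + 0.208333) = 49 · 1.208333 = 59.208333.
(Note m_2 − m_1² simplifies to c · σ⁴ = 0.208333 · 49.)

Var(X) = m_2 − m_1² = 59.208333 − 49 = 10.208333.


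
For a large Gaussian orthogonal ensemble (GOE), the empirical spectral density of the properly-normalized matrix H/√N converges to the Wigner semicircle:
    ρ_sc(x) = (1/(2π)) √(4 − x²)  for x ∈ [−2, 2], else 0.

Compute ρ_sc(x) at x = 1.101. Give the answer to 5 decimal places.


ρ_sc(x) = (1/(2π)) √(4 − x²). With x = 1.101:
  4 − x² = 4 − (1.101)² = 4 − 1.212201 = 2.787799.
  √(4 − x²) = 1.669670.
  1/(2π) = 0.159155.
  ρ_sc(1.101) = 0.159155 · 1.669670 = 0.265736.

Rounded to 5 decimal places: ρ_sc(1.101) ≈ 0.26574.


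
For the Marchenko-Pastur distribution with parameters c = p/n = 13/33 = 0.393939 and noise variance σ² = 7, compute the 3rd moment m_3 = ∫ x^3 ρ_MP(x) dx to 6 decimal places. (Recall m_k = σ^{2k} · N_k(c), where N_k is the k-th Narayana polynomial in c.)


E[X³] = σ⁶ (1 + 3c + c²) (third MP moment). With σ² = 7 (so σ⁶ = 343) and c = 13/33 = 0.393939: E[X³] = 343 · (1 + 3·0.393939 + (0.393939)²) = 343 · 2.337006.

So E[X^3] = 801.593205.


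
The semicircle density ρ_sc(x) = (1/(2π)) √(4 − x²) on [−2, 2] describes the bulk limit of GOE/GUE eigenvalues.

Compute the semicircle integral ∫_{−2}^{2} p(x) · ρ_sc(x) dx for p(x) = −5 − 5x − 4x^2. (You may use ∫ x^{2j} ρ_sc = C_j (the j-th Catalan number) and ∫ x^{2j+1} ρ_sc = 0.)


Write p(x) = Σ a_i x^i, split into monomials and integrate each against ρ_sc separately.
Using ∫ x^{2j} ρ_sc = C_j = (1/(j+1)) C(2j, j) (Catalan numbers) and ∫ x^{2j+1} ρ_sc = 0 (odd monomials vanish by symmetry):
  i = 0 (even): a_0 · C_{0} = -5 · 1 = -5
  i = 1 (odd): ∫ x^1 ρ_sc = 0 (vanishes)
  i = 2 (even): a_2 · C_{1} = -4 · 1 = -4

Summing the contributions: ∫_{−2}^{2} p(x) ρ_sc(x) dx = (-5) + (-4) = -9.


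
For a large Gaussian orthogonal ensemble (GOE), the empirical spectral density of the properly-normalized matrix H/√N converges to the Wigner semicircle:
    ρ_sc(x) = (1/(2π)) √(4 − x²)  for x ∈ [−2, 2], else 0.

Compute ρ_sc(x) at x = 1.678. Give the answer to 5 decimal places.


ρ_sc(x) = (1/(2π)) √(4 − x²). With x = 1.678:
  4 − x² = 4 − (1.678)² = 4 − 2.815684 = 1.184316.
  √(4 − x²) = 1.088263.
  1/(2π) = 0.159155.
  ρ_sc(1.678) = 0.159155 · 1.088263 = 0.173202.

Rounded to 5 decimal places: ρ_sc(1.678) ≈ 0.17320.


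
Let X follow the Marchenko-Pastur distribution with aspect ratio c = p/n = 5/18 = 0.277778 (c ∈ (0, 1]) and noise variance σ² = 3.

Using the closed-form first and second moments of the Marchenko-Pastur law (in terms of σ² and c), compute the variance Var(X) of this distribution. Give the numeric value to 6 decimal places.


Recall the MP moments m_1 = E[X] = σ² and m_2 = E[X²] = σ⁴ (1 + c).
m_1 = E[X] = σ² = 3, so m_1² = 9.
m_2 = E[X²] = σ⁴ (1 + c) = 9 · (1 + 0.277778) = 9 · 1.277778 = 11.500000.
(Note m_2 − m_1² simplifies to c · σ⁴ = 0.277778 · 9.)

Var(X) = m_2 − m_1² = 11.500000 − 9 = 2.500000.


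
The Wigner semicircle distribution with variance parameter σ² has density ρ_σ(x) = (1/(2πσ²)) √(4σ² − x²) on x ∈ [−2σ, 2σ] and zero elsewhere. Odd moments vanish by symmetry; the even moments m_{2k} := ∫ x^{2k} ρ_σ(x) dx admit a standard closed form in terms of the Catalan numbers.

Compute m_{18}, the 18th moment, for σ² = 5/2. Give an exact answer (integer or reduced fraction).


By the scaled semicircle moment identity, m_{2k} = σ^{2k} · C_k with k = 9.
C_9 = (1/(k+1)) · C(2k, k) = (1/10) · C(18, 9) = (1/10) · 48620 = 4862.
σ^{2k} = (σ²)^k = (5/2)^9 = 1953125/512.

Therefore m_{18} = σ^{18} · C_9 = (1953125/512) · 4862 = 4748046875/256.


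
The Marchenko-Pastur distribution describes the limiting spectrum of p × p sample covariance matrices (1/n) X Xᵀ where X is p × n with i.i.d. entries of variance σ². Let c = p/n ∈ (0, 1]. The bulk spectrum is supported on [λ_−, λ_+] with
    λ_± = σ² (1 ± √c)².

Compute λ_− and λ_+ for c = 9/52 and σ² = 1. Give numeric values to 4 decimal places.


c = 9/52 = 0.173077; √c = 0.416025.
λ_− = σ² (1 − √c)² = 1 · (1 − 0.416025)² = 1 · (0.583975)² = 0.341027.
λ_+ = σ² (1 + √c)² = 1 · (1 + 0.416025)² = 1 · (1.416025)² = 2.005127.

Rounded to 4 decimal places: λ_− ≈ 0.3410, λ_+ ≈ 2.0051.


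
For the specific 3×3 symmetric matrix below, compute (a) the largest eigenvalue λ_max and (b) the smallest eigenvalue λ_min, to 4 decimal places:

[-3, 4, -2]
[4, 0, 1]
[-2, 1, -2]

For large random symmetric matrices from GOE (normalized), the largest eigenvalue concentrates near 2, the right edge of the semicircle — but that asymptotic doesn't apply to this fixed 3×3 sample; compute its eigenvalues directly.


Since M is real symmetric, all three eigenvalues are real; they are the roots of det(λI − M) = λ³ − (tr M) λ² + s λ − det M, where s is the sum of the principal 2×2 minors.
tr M = -3 + 0 + (-2) = -5.
s = ((-3)·0 − 4²) + ((-3)·(-2) − (-2)²) + (0·(-2) − 1²) = -16 + 2 + (-1) = -15.
det M (expand along row 1) = (-3)·(-1) − 4·(-6) + (-2)·4 = 19.
Characteristic polynomial: λ³ + 5λ² − 15λ − 19 = 0.
Substitute λ = y + (tr M)/3 = y − 1.666667 to remove the quadratic term: y³ + p·y + q = 0 with p = s − (tr M)²/3 = -23.333333 and q = −2(tr M)³/27 + (tr M)·s/3 − det M = 15.259259.
Three real roots ⇒ use the trigonometric (Viète) form: r = 2√(−p/3) = 5.577734, φ = arccos(3q/(p·r)) = arccos(-0.351739) = 1.930224 rad.
y_k = r·cos(φ/3 − 2πk/3) for k = 0, 1, 2 gives y = 4.462498, 0.666667, -5.129165.
λ_k = y_k − 1.666667 gives λ = 2.7958, -1.0000, -6.7958 (check: the sum is -5.0000 = tr M).

Hence λ_max = 2.7958 and λ_min = -6.7958.


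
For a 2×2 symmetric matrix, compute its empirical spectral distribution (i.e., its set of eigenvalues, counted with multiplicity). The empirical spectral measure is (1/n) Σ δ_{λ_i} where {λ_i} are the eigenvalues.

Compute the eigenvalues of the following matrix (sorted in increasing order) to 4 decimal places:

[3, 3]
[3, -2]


Since M is real symmetric, both eigenvalues are real; they are the roots of det(λI − M) = λ² − (tr M) λ + det M.
tr M = 3 + (-2) = 1.
det M = 3·(-2) − 3² = -6 − 9 = -15.
Characteristic polynomial: λ² − λ − 15 = 0.
Discriminant Δ = (tr M)² − 4·det M = 1 − (-60) = 61; √Δ = 7.810250.
λ = (tr M ± √Δ)/2 = (1 ± 7.810250)/2, giving (tr M − √Δ)/2 = -3.4051 and (tr M + √Δ)/2 = 4.4051.

Eigenvalues sorted in increasing order: [-3.4051, 4.4051].


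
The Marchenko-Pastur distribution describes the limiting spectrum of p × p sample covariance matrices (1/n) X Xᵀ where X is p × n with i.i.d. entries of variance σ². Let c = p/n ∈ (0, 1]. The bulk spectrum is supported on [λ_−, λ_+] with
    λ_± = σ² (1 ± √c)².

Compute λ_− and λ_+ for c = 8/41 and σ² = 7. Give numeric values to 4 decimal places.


c = 8/41 = 0.195122; √c = 0.441726.
λ_− = σ² (1 − √c)² = 7 · (1 − 0.441726)² = 7 · (0.558274)² = 2.181688.
λ_+ = σ² (1 + √c)² = 7 · (1 + 0.441726)² = 7 · (1.441726)² = 14.550019.

Rounded to 4 decimal places: λ_− ≈ 2.1817, λ_+ ≈ 14.5500.


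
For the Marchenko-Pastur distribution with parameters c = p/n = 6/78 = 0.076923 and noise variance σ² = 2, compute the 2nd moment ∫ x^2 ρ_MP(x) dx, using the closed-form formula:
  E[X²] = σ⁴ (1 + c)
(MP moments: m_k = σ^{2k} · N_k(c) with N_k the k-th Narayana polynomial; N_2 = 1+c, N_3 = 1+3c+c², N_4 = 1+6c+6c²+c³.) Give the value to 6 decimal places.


E[X²] = σ⁴ (1 + c) (second MP moment). With σ² = 2 (so σ⁴ = 4) and c = 6/78 = 0.076923: E[X²] = 4 · (1 + 0.076923) = 4 · 1.076923.

So E[X^2] = 4.307692.


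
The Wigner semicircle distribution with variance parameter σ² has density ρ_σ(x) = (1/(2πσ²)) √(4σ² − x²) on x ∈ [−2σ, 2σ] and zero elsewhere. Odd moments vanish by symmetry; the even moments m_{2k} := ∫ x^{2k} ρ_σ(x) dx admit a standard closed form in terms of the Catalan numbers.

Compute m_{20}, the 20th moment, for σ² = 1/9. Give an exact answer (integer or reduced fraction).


By the scaled semicircle moment identity, m_{2k} = σ^{2k} · C_k with k = 10.
C_10 = (1/(k+1)) · C(2k, k) = (1/11) · C(20, 10) = (1/11) · 184756 = 16796.
σ^{2k} = (σ²)^k = (1/9)^10 = 1/3486784401.

Therefore m_{20} = σ^{20} · C_10 = (1/3486784401) · 16796 = 16796/3486784401.


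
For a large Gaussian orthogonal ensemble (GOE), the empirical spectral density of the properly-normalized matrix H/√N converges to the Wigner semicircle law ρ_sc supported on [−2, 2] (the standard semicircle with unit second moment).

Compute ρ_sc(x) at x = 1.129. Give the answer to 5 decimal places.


ρ_sc(x) = (1/(2π)) √(4 − x²). With x = 1.129:
  4 − x² = 4 − (1.129)² = 4 − 1.274641 = 2.725359.
  √(4 − x²) = 1.650866.
  1/(2π) = 0.159155.
  ρ_sc(1.129) = 0.159155 · 1.650866 = 0.262744.

Rounded to 5 decimal places: ρ_sc(1.129) ≈ 0.26274.


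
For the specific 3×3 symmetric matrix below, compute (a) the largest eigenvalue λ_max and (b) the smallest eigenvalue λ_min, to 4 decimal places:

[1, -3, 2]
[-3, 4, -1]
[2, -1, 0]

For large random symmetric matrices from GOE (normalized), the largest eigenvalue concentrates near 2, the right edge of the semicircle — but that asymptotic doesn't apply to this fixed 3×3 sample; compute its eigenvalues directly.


Since M is real symmetric, all three eigenvalues are real; they are the roots of det(λI − M) = λ³ − (tr M) λ² + s λ − det M, where s is the sum of the principal 2×2 minors.
tr M = 1 + 4 + 0 = 5.
s = (1·4 − (-3)²) + (1·0 − 2²) + (4·0 − (-1)²) = -5 + (-4) + (-1) = -10.
det M (expand along row 1) = 1·(-1) − (-3)·2 + 2·(-5) = -5.
Characteristic polynomial: λ³ − 5λ² − 10λ + 5 = 0.
Substitute λ = y + (tr M)/3 = y + 1.666667 to remove the quadratic term: y³ + p·y + q = 0 with p = s − (tr M)²/3 = -18.333333 and q = −2(tr M)³/27 + (tr M)·s/3 − det M = -20.925926.
Three real roots ⇒ use the trigonometric (Viète) form: r = 2√(−p/3) = 4.944132, φ = arccos(3q/(p·r)) = arccos(0.692587) = 0.805727 rad.
y_k = r·cos(φ/3 − 2πk/3) for k = 0, 1, 2 gives y = 4.766884, -1.247246, -3.519639.
λ_k = y_k + 1.666667 gives λ = 6.4336, 0.4194, -1.8530 (check: the sum is 5.0000 = tr M).

Hence λ_max = 6.4336 and λ_min = -1.8530.


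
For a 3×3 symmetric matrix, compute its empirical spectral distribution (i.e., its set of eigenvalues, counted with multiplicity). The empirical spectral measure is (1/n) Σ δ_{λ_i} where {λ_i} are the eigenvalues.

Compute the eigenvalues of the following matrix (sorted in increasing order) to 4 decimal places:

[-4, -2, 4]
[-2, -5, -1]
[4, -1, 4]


Since M is real symmetric, all three eigenvalues are real; they are the roots of det(λI − M) = λ³ − (tr M) λ² + s λ − det M, where s is the sum of the principal 2×2 minors.
tr M = -4 + (-5) + 4 = -5.
s = ((-4)·(-5) − (-2)²) + ((-4)·4 − 4²) + ((-5)·4 − (-1)²) = 16 + (-32) + (-21) = -37.
det M (expand along row 1) = (-4)·(-21) − (-2)·(-4) + 4·22 = 164.
Characteristic polynomial: λ³ + 5λ² − 37λ − 164 = 0.
Substitute λ = y + (tr M)/3 = y − 1.666667 to remove the quadratic term: y³ + p·y + q = 0 with p = s − (tr M)²/3 = -45.333333 and q = −2(tr M)³/27 + (tr M)·s/3 − det M = -93.074074.
Three real roots ⇒ use the trigonometric (Viète) form: r = 2√(−p/3) = 7.774603, φ = arccos(3q/(p·r)) = arccos(0.792235) = 0.656333 rad.
y_k = r·cos(φ/3 − 2πk/3) for k = 0, 1, 2 gives y = 7.589283, -2.333333, -5.255950.
λ_k = y_k − 1.666667 gives λ = 5.9226, -4.0000, -6.9226 (check: the sum is -5.0000 = tr M).

Eigenvalues sorted in increasing order: [-6.9226, -4.0000, 5.9226].


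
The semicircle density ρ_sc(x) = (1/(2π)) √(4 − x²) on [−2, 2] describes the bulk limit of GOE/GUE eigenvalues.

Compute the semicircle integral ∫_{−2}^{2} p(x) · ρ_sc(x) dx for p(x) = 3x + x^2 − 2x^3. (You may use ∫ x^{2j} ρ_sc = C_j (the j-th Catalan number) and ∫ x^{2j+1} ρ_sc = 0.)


Write p(x) = Σ a_i x^i, split into monomials and integrate each against ρ_sc separately.
Using ∫ x^{2j} ρ_sc = C_j = (1/(j+1)) C(2j, j) (Catalan numbers) and ∫ x^{2j+1} ρ_sc = 0 (odd monomials vanish by symmetry):
  i = 1 (odd): ∫ x^1 ρ_sc = 0 (vanishes)
  i = 2 (even): a_2 · C_{1} = 1 · 1 = 1
  i = 3 (odd): ∫ x^3 ρ_sc = 0 (vanishes)

Summing the contributions: ∫_{−2}^{2} p(x) ρ_sc(x) dx = 1.


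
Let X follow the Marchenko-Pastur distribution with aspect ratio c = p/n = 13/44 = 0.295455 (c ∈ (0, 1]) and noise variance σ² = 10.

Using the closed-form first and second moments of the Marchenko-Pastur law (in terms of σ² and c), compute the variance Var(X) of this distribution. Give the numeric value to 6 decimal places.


Recall the MP moments m_1 = E[X] = σ² and m_2 = E[X²] = σ⁴ (1 + c).
m_1 = E[X] = σ² = 10, so m_1² = 100.
m_2 = E[X²] = σ⁴ (1 + c) = 100 · (1 + 0.295455) = 100 · 1.295455 = 129.545455.
(Note m_2 − m_1² simplifies to c · σ⁴ = 0.295455 · 100.)

Var(X) = m_2 − m_1² = 129.545455 − 100 = 29.545455.


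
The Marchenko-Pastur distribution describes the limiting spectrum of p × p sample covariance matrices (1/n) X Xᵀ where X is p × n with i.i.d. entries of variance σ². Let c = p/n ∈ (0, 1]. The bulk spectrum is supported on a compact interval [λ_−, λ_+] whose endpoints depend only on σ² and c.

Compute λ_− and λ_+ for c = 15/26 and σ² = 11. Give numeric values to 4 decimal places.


c = 15/26 = 0.576923; √c = 0.759555.
λ_− = σ² (1 − √c)² = 11 · (1 − 0.759555)² = 11 · (0.240445)² = 0.635954.
λ_+ = σ² (1 + √c)² = 11 · (1 + 0.759555)² = 11 · (1.759555)² = 34.056353.

Rounded to 4 decimal places: λ_− ≈ 0.6360, λ_+ ≈ 34.0564.


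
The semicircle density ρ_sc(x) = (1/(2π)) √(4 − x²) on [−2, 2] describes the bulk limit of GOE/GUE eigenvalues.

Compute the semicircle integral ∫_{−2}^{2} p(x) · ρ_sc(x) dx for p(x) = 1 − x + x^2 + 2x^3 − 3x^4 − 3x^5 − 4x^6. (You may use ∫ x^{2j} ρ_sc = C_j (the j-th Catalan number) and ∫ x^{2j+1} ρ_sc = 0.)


Write p(x) = Σ a_i x^i, split into monomials and integrate each against ρ_sc separately.
Using ∫ x^{2j} ρ_sc = C_j = (1/(j+1)) C(2j, j) (Catalan numbers) and ∫ x^{2j+1} ρ_sc = 0 (odd monomials vanish by symmetry):
  i = 0 (even): a_0 · C_{0} = 1 · 1 = 1
  i = 1 (odd): ∫ x^1 ρ_sc = 0 (vanishes)
  i = 2 (even): a_2 · C_{1} = 1 · 1 = 1
  i = 3 (odd): ∫ x^3 ρ_sc = 0 (vanishes)
  i = 4 (even): a_4 · C_{2} = -3 · 2 = -6
  i = 5 (odd): ∫ x^5 ρ_sc = 0 (vanishes)
  i = 6 (even): a_6 · C_{3} = -4 · 5 = -20

Summing the contributions: ∫_{−2}^{2} p(x) ρ_sc(x) dx = 1 + 1 + (-6) + (-20) = -24.


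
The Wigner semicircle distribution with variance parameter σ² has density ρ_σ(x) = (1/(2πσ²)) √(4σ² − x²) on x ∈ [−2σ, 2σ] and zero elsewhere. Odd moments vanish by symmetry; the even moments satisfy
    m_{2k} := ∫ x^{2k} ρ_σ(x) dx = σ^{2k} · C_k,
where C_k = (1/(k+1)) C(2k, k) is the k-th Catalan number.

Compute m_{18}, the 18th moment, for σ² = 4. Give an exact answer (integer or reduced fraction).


By the scaled semicircle moment identity, m_{2k} = σ^{2k} · C_k with k = 9.
C_9 = (1/(k+1)) · C(2k, k) = (1/10) · C(18, 9) = (1/10) · 48620 = 4862.
σ^{2k} = (σ²)^k = (4)^9 = 262144.

Therefore m_{18} = σ^{18} · C_9 = 262144 · 4862 = 1274544128.


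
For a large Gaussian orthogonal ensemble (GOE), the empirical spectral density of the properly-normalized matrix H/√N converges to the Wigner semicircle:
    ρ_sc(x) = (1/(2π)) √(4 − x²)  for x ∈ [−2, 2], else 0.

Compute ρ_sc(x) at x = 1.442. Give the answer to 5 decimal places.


ρ_sc(x) = (1/(2π)) √(4 − x²). With x = 1.442:
  4 − x² = 4 − (1.442)² = 4 − 2.079364 = 1.920636.
  √(4 − x²) = 1.385870.
  1/(2π) = 0.159155.
  ρ_sc(1.442) = 0.159155 · 1.385870 = 0.220568.

Rounded to 5 decimal places: ρ_sc(1.442) ≈ 0.22057.


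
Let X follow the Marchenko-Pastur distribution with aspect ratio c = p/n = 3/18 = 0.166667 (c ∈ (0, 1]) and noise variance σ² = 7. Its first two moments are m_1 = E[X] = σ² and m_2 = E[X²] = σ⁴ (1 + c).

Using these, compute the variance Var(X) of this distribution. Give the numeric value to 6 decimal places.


m_1 = E[X] = σ² = 7, so m_1² = 49.
m_2 = E[X²] = σ⁴ (1 + c) = 49 · (1 + 0.166667) = 49 · 1.166667 = 57.166667.
(Note m_2 − m_1² simplifies to c · σ⁴ = 0.166667 · 49.)

Var(X) = m_2 − m_1² = 57.166667 − 49 = 8.166667.


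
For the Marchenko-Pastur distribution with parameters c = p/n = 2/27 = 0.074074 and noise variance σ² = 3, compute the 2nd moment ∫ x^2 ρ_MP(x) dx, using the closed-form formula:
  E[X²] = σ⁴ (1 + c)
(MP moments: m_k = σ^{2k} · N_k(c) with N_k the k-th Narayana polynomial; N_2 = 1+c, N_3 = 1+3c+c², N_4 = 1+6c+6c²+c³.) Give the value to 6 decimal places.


E[X²] = σ⁴ (1 + c) (second MP moment). With σ² = 3 (so σ⁴ = 9) and c = 2/27 = 0.074074: E[X²] = 9 · (1 + 0.074074) = 9 · 1.074074.

So E[X^2] = 9.666667.


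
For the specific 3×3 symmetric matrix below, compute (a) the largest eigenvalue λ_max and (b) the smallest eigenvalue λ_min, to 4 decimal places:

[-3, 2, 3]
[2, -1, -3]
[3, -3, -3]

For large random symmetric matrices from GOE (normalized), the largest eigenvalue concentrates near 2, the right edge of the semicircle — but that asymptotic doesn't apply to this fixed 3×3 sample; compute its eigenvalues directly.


Since M is real symmetric, all three eigenvalues are real; they are the roots of det(λI − M) = λ³ − (tr M) λ² + s λ − det M, where s is the sum of the principal 2×2 minors.
tr M = -3 + (-1) + (-3) = -7.
s = ((-3)·(-1) − 2²) + ((-3)·(-3) − 3²) + ((-1)·(-3) − (-3)²) = -1 + 0 + (-6) = -7.
det M (expand along row 1) = (-3)·(-6) − 2·3 + 3·(-3) = 3.
Characteristic polynomial: λ³ + 7λ² − 7λ − 3 = 0.
Substitute λ = y + (tr M)/3 = y − 2.333333 to remove the quadratic term: y³ + p·y + q = 0 with p = s − (tr M)²/3 = -23.333333 and q = −2(tr M)³/27 + (tr M)·s/3 − det M = 38.740741.
Three real roots ⇒ use the trigonometric (Viète) form: r = 2√(−p/3) = 5.577734, φ = arccos(3q/(p·r)) = arccos(-0.893007) = 2.674778 rad.
y_k = r·cos(φ/3 − 2πk/3) for k = 0, 1, 2 gives y = 3.503785, 2.006559, -5.510343.
λ_k = y_k − 2.333333 gives λ = 1.1705, -0.3268, -7.8437 (check: the sum is -7.0000 = tr M).

Hence λ_max = 1.1705 and λ_min = -7.8437.
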